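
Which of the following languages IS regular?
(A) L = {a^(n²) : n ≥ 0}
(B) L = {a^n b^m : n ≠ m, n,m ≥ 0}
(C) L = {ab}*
(C) {ab}*

(C) L = {ab}* is regular.

This can be recognized by a finite automaton (DFA/NFA).
Regular expressions like {ab}* define regular languages.

The other choices are not regular:
- {a^n b^m : n ≠ m, n,m ≥ 0}: After pumping a's, we can make n = m
- {a^(n²) : n ≥ 0}: After pumping, length is no longer a perfect square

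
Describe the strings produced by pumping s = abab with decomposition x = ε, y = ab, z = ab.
{xy^i z : i ≥ 0} = {(ab)^(i+1) : i ≥ 0} = {ab, abab, ababab, ...}

With x = ε, y = ab, z = ab: Pumping 'ab' gives strings of alternating a's and b's.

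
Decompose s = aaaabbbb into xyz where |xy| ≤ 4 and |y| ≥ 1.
x = 'a', y = 'aa', z = 'abbbb'

For s = aaaabbbb and p = 4, one valid decomposition is:
- x = 'a' (length 1)
- y = 'aa' (length 2)
- z = 'abbbb' (length 5)

Verification:
- xyz = 'a' + 'aa' + 'abbbb' = aaaabbbb ✓
- |xy| = 3 ≤ 4 ✓
- |y| = 2 > 0 ✓

All pumping lemma constraints are satisfied.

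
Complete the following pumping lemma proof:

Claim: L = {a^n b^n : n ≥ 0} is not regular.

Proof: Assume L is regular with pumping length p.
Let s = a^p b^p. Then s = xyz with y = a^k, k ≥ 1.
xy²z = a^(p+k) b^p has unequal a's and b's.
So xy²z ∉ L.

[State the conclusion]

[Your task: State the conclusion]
This contradicts the pumping lemma for regular languages,
which guarantees xy^i z ∈ L for all i ≥ 0.

Since our assumption that L is regular leads to a contradiction,
we conclude that L = {a^n b^n : n ≥ 0} is NOT regular. ∎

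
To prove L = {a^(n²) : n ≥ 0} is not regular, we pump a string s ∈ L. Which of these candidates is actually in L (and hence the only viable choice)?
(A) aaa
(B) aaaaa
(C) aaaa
(C) aaaa

The pumping lemma is applied to a string s that lies in L, so first check membership of each option:
- (A) aaa has length 3, strictly between 1² = 1 and 2² = 4, so it is not in L ✗
- (B) aaaaa has length 5, strictly between 2² = 4 and 3² = 9, so it is not in L ✗
- (C) aaaa has length 4 = 2², a perfect square, so it is in L ✓

Only (C) aaaa is in L, so it is the only candidate that could play the role of s.
(In a complete proof one picks s in terms of the pumping length p so that |s| ≥ p is guaranteed; a fixed string like aaaa illustrates the shape of such an s.)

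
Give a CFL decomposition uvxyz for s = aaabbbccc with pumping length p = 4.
u='aa', v='a', x='bb', y='b', z='ccc'

For s = aaabbbccc with pumping length p = 4:

One valid decomposition:
- u = 'aa'
- v = 'a'
- x = 'bb'
- y = 'b'
- z = 'ccc'

Verification:
- uvxyz = 'aa' + 'a' + 'bb' + 'b' + 'ccc' = aaabbbccc ✓
- |vxy| = |'abbb'| = 4 ≤ 4 ✓
- |vy| = |'ab'| = 2 > 0 ✓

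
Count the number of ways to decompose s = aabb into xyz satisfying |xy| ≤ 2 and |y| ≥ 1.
3

For s = 'aabb' with pumping length p = 2:

Constraints: |xy| ≤ 2, |y| > 0

Valid decompositions (|xy| ≤ p, |y| ≥ 1):
  • x='', y='a', z='abb'
  • x='a', y='a', z='bb'
  • x='', y='aa', z='bb'

Total count: 3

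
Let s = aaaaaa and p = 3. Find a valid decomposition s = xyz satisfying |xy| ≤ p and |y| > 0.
x = '', y = 'a', z = 'aaaaa'

For s = aaaaaa and p = 3, one valid decomposition is:
- x = '' (length 0)
- y = 'a' (length 1)
- z = 'aaaaa' (length 5)

Verification:
- xyz = '' + 'a' + 'aaaaa' = aaaaaa ✓
- |xy| = 1 ≤ 3 ✓
- |y| = 1 > 0 ✓

All pumping lemma constraints are satisfied.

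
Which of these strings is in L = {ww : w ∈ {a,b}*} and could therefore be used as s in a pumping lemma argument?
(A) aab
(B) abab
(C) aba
(B) abab

The pumping lemma is applied to a string s that lies in L, so first check membership of each option:
- (A) aab has odd length 3, so it cannot be written as ww and is not in L ✗
- (B) abab splits into halves ab · ab, which are equal, so it is in L (w = ab) ✓
- (C) aba has odd length 3, so it cannot be written as ww and is not in L ✗

Only (B) abab is in L, so it is the only candidate that could play the role of s.
(In a complete proof one picks s in terms of the pumping length p so that |s| ≥ p is guaranteed; a fixed string like abab illustrates the shape of such an s.)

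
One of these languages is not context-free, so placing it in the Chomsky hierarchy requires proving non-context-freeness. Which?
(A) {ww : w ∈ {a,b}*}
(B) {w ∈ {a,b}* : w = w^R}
(A) {ww : w ∈ {a,b}*}

(A) {ww : w ∈ {a,b}*} requires the CFL pumping lemma.

- {w ∈ {a,b}* : w = w^R} is context-free (but not regular)
  • Can be shown non-regular with the regular pumping lemma
  • After pumping, the string is no longer symmetric

- {ww : w ∈ {a,b}*} is NOT context-free
  • Requires the CFL pumping lemma to prove
  • Cannot verify equality of two arbitrary substrings

The CFL pumping lemma is "stronger" in that it can prove non-membership
in the larger class of context-free languages.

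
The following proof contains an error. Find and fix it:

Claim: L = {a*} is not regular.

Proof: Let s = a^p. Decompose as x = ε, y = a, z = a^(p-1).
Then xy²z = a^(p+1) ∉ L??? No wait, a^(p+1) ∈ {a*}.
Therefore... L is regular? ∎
Error: The proof attempts to show a*  is not regular, but a* IS regular!

Correction: a* is a regular language (recognized by a simple DFA with one accepting state and self-loop on 'a'). The pumping lemma can only prove non-regularity, not regularity. For regular languages, pumping always works.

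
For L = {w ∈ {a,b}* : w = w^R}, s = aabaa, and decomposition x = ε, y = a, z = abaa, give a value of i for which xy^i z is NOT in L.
i = 2

xy²z = ε · aa · abaa = aaabaa; aaabaa reversed is aabaaa ≠ aaabaa, so it is not a palindrome and is not in L.
(Other choices also work, e.g. i = 0, 3; only i = 1 is guaranteed to stay in L since xy¹z = s.)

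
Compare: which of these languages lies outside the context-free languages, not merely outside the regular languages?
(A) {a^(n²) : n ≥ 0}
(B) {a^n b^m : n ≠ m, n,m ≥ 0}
(A) {a^(n²) : n ≥ 0}

(A) {a^(n²) : n ≥ 0} requires the CFL pumping lemma.

- {a^n b^m : n ≠ m, n,m ≥ 0} is context-free (but not regular)
  • Can be shown non-regular with the regular pumping lemma
  • After pumping a's, we can make n = m

- {a^(n²) : n ≥ 0} is NOT context-free
  • Requires the CFL pumping lemma to prove
  • Gaps between squares grow unboundedly

The CFL pumping lemma is "stronger" in that it can prove non-membership
in the larger class of context-free languages.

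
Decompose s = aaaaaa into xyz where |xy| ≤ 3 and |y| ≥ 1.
x = '', y = 'a', z = 'aaaaa'

For s = aaaaaa and p = 3, one valid decomposition is:
- x = '' (length 0)
- y = 'a' (length 1)
- z = 'aaaaa' (length 5)

Verification:
- xyz = '' + 'a' + 'aaaaa' = aaaaaa ✓
- |xy| = 1 ≤ 3 ✓
- |y| = 1 > 0 ✓

All pumping lemma constraints are satisfied.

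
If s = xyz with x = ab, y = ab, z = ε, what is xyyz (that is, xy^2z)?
ababab

Given x = 'ab', y = 'ab', z = '' and i = 2:

xy^2z = x + y·y·...·y (2 times) + z
       = 'ab' + 'ab'^2 + ''
       = 'ab' + 'abab' + ''
       = 'ababab'

The pumped string is 'ababab' with length 6.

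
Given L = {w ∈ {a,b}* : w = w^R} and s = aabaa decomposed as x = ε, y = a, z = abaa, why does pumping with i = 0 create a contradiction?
xy⁰z = abaa ∉ L

Pumping with i = 0 replaces y = a by y⁰ = ε:
- Original: s = xyz = aabaa; aabaa reversed is aabaa, the same string, so it is a palindrome and is in L
- Pumped: xy⁰z = ε · ε · abaa = abaa
- abaa reversed is aaba ≠ abaa, so it is not a palindrome and is not in L

The pumping lemma would require xy⁰z ∈ L, so this decomposition yields a contradiction.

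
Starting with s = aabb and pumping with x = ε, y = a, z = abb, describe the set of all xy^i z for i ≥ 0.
{xy^i z : i ≥ 0} = {a^(i+1) b^2 : i ≥ 0} = {abb, aabb, aaabb, ...}

With x = ε, y = a, z = abb: Starting with aabb and pumping the first 'a' (z = abb keeps the second 'a'), we get strings with i+1 a's followed by 2 b's for i = 0, 1, 2, ...; note bb is not produced because z always contributes one a.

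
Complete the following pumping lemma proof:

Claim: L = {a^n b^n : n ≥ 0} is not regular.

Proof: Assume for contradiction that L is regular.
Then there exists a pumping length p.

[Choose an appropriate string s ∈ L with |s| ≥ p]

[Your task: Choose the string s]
s = a^p b^p

This string is in L (has equal a's and b's) and has length 2p ≥ p.
Any decomposition xyz with |xy| ≤ p means y consists only of a's,
so pumping will unbalance the counts.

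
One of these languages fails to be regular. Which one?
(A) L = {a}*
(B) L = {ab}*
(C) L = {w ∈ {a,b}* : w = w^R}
(C) {w ∈ {a,b}* : w = w^R}

(C) L = {w ∈ {a,b}* : w = w^R} is NOT regular.

The pumping lemma can be used to prove this:
After pumping, the string is no longer symmetric

The other languages are regular because they can be recognized by finite automata.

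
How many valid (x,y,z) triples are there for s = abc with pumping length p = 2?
3

For s = 'abc' with pumping length p = 2:

Constraints: |xy| ≤ 2, |y| > 0

Valid decompositions (|xy| ≤ p, |y| ≥ 1):
  • x='', y='a', z='bc'
  • x='a', y='b', z='c'
  • x='', y='ab', z='c'

Total count: 3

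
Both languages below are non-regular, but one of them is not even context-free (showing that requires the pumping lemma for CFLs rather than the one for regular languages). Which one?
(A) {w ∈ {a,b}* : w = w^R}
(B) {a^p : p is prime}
(B) {a^p : p is prime}

(B) {a^p : p is prime} requires the CFL pumping lemma.

- {w ∈ {a,b}* : w = w^R} is context-free (but not regular)
  • Can be shown non-regular with the regular pumping lemma
  • After pumping, the string is no longer symmetric

- {a^p : p is prime} is NOT context-free
  • Requires the CFL pumping lemma to prove
  • The CFL pumping lemma also fails because prime gaps are unbounded

The CFL pumping lemma is "stronger" in that it can prove non-membership
in the larger class of context-free languages.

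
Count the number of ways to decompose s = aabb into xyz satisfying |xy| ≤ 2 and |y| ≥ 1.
3

For s = 'aabb' with pumping length p = 2:

Constraints: |xy| ≤ 2, |y| > 0

Valid decompositions (|xy| ≤ p, |y| ≥ 1):
  • x='', y='a', z='abb'
  • x='a', y='a', z='bb'
  • x='', y='aa', z='bb'

Total count: 3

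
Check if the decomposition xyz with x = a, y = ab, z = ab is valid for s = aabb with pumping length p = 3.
Violated: xyz = s

The decomposition x = a, y = ab, z = ab for s = aabb with p = 3
violates the constraint: xyz = s

xyz = 'a' + 'ab' + 'ab' = 'aabab' ≠ 'aabb' = s. The decomposition doesn't reconstruct s.

Pumping lemma constraints:
1. xyz = s (decomposition is valid)
2. |xy| ≤ p
3. |y| > 0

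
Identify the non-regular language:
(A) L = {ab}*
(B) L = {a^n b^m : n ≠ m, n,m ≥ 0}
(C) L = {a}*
(B) {a^n b^m : n ≠ m, n,m ≥ 0}

(B) L = {a^n b^m : n ≠ m, n,m ≥ 0} is NOT regular.

The pumping lemma can be used to prove this:
After pumping a's, we can make n = m

The other languages are regular because they can be recognized by finite automata.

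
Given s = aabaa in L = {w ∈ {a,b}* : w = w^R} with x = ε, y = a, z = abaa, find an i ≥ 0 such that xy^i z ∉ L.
i = 0

xy⁰z = ε · ε · abaa = abaa; abaa reversed is aaba ≠ abaa, so it is not a palindrome and is not in L.
(Other choices also work, e.g. i = 2, 3; only i = 1 is guaranteed to stay in L since xy¹z = s.)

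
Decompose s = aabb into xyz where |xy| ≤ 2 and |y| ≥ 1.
x = '', y = 'a', z = 'abb'

For s = aabb and p = 2, one valid decomposition is:
- x = '' (length 0)
- y = 'a' (length 1)
- z = 'abb' (length 3)

Verification:
- xyz = '' + 'a' + 'abb' = aabb ✓
- |xy| = 1 ≤ 2 ✓
- |y| = 1 > 0 ✓

All pumping lemma constraints are satisfied.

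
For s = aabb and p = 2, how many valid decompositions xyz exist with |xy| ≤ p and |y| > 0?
3

For s = 'aabb' with pumping length p = 2:

Constraints: |xy| ≤ 2, |y| > 0

Valid decompositions (|xy| ≤ p, |y| ≥ 1):
  • x='', y='a', z='abb'
  • x='a', y='a', z='bb'
  • x='', y='aa', z='bb'

Total count: 3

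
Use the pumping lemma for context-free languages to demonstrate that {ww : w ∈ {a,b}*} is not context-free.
Assume for contradiction that L is context-free, and let p ≥ 1 be the pumping length given by the pumping lemma for CFLs.
Choose s = a^p b^p a^p b^p. Then s ∈ L (take w = a^p b^p) and |s| = 4p ≥ p.
By the CFL pumping lemma, s = uvxyz for some u, v, x, y, z with |vxy| ≤ p, |vy| ≥ 1, and uv^i xy^i z ∈ L for every i ≥ 0.

Write s as four blocks A₁ B₁ A₂ B₂ with A₁ = A₂ = a^p and B₁ = B₂ = b^p. Since |vxy| ≤ p, the window vxy lies inside at most two adjacent blocks. Take i = 0 and let t = uxz, so |t| = 4p − |vy| with 1 ≤ |vy| ≤ p. If |t| is odd, t ∉ L immediately, so assume |vy| is even (hence |vy| ≥ 2) and |t|/2 = 2p − |vy|/2, which satisfies p ≤ |t|/2 ≤ 2p − 1.

Case 1 (vxy inside A₁B₁): t = a^(p−j) b^(p−l) a^p b^p with j + l = |vy|. The second half of t has length < 2p, so it is a suffix of the trailing a^p b^p and ends in b; the first half is a^(p−j) b^(p−l) a^((j+l)/2), which ends in a because (j+l)/2 ≥ 1. The halves differ, so t ∉ L.

Case 2 (vxy inside B₁A₂, straddling the middle): t = a^p b^(p−j) a^(p−l) b^p with j + l = |vy|. If t = ww, then w is a prefix of t of length ≥ p, so w begins with a^p; and w is a suffix of t of length ≥ p, so w ends with b^p. That forces |w| ≥ 2p, contradicting |w| = |t|/2 ≤ 2p − 1. So t ∉ L.

Case 3 (vxy inside A₂B₂): t = a^p b^p a^(p−j) b^(p−l) with j + l = |vy|. The first half of t is a prefix of a^p b^p, so it begins with a; the second half is b^((j+l)/2) a^(p−j) b^(p−l), which begins with b. The halves differ, so t ∉ L.

In every case uv⁰xy⁰z = uxz ∉ L.

This contradicts the CFL pumping lemma, which requires uv^i xy^i z ∈ L for all i ≥ 0.
Hence L = {ww : w ∈ {a,b}*} is not context-free. ∎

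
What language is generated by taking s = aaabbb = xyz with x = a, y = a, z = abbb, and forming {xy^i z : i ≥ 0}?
{xy^i z : i ≥ 0} = {a^(2+i) b^3 : i ≥ 0} = {aabbb, aaabbb, aaaabbb, ...}

With x = a, y = a, z = abbb: Starting with aaabbb and pumping the second 'a', we get strings with 2+i a's followed by 3 b's for i = 0, 1, 2, ...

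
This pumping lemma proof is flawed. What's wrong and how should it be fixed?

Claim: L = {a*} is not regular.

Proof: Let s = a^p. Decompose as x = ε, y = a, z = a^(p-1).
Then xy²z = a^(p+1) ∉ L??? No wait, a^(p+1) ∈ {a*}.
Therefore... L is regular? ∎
Error: The proof attempts to show a*  is not regular, but a* IS regular!

Correction: a* is a regular language (recognized by a simple DFA with one accepting state and self-loop on 'a'). The pumping lemma can only prove non-regularity, not regularity. For regular languages, pumping always works.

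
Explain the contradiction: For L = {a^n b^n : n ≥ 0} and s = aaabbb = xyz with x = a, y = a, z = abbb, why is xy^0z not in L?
xy⁰z = aabbb ∉ L

Pumping with i = 0 replaces y = a by y⁰ = ε:
- Original: s = xyz = aaabbb; aaabbb = a^3 b^3 has equal counts (3 = 3), so it is in L
- Pumped: xy⁰z = a · ε · abbb = aabbb
- aabbb has 2 a's and 3 b's; 2 ≠ 3, so it is not in L

The pumping lemma would require xy⁰z ∈ L, so this decomposition yields a contradiction.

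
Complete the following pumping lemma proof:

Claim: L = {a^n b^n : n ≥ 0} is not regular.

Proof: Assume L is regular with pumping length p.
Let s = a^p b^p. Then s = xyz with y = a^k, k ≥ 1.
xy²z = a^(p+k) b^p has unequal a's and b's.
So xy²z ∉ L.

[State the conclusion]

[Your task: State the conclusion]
This contradicts the pumping lemma for regular languages,
which guarantees xy^i z ∈ L for all i ≥ 0.

Since our assumption that L is regular leads to a contradiction,
we conclude that L = {a^n b^n : n ≥ 0} is NOT regular. ∎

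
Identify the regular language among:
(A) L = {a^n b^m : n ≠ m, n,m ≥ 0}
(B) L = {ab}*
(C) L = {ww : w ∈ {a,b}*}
(B) {ab}*

(B) L = {ab}* is regular.

This can be recognized by a finite automaton (DFA/NFA).
Regular expressions like {ab}* define regular languages.

The other choices are not regular:
- {ww : w ∈ {a,b}*}: After pumping, the two halves no longer match
- {a^n b^m : n ≠ m, n,m ≥ 0}: After pumping a's, we can make n = m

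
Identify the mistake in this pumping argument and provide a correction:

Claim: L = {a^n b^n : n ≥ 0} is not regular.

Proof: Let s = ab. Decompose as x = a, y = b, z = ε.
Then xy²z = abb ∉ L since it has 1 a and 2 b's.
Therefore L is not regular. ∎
Error: The string s = ab might be shorter than the pumping length p.

Correction: Choose s = a^p b^p to ensure |s| ≥ p. Also, the decomposition is wrong: with |xy| ≤ p, y cannot include b's when s starts with p a's.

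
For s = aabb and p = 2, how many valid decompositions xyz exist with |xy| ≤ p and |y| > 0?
3

For s = 'aabb' with pumping length p = 2:

Constraints: |xy| ≤ 2, |y| > 0

Valid decompositions (|xy| ≤ p, |y| ≥ 1):
  • x='', y='a', z='abb'
  • x='a', y='a', z='bb'
  • x='', y='aa', z='bb'

Total count: 3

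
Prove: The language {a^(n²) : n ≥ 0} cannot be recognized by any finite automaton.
Assume for contradiction that L is regular, and let p ≥ 1 be the pumping length given by the pumping lemma.
Choose s = a^(p²). Then s ∈ L and |s| = p² ≥ p.
By the pumping lemma, s = xyz for some x, y, z with |xy| ≤ p, |y| ≥ 1, and xy^i z ∈ L for every i ≥ 0.
Here y = a^k for some k with 1 ≤ k ≤ |xy| ≤ p.

Take i = 2: |xy²z| = p² + k.
Now p² < p² + k ≤ p² + p < p² + 2p + 1 = (p + 1)².
So |xy²z| lies strictly between the consecutive squares p² and (p + 1)², hence is not a perfect square, and xy²z ∉ L.

This contradicts the pumping lemma, which requires xy^i z ∈ L for all i ≥ 0.
Hence L = {a^(n²) : n ≥ 0} is not regular. ∎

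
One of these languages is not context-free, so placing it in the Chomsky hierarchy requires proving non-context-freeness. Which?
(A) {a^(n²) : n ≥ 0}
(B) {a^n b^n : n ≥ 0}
(A) {a^(n²) : n ≥ 0}

(A) {a^(n²) : n ≥ 0} requires the CFL pumping lemma.

- {a^n b^n : n ≥ 0} is context-free (but not regular)
  • Can be shown non-regular with the regular pumping lemma
  • After pumping, the number of a's and b's become unequal

- {a^(n²) : n ≥ 0} is NOT context-free
  • Requires the CFL pumping lemma to prove
  • Gaps between squares grow unboundedly

The CFL pumping lemma is "stronger" in that it can prove non-membership
in the larger class of context-free languages.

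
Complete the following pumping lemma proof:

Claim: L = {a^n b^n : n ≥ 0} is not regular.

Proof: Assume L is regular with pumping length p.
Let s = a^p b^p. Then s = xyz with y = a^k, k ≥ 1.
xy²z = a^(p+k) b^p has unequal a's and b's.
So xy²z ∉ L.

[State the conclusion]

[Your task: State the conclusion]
This contradicts the pumping lemma for regular languages,
which guarantees xy^i z ∈ L for all i ≥ 0.

Since our assumption that L is regular leads to a contradiction,
we conclude that L = {a^n b^n : n ≥ 0} is NOT regular. ∎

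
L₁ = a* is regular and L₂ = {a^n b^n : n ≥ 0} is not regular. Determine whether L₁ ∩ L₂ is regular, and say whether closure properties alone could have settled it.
Yes — L₁ ∩ L₂ is regular.

A string of a* contains no b's, and the only string of {a^n b^n} with no b's is ε (n = 0). So L₁ ∩ L₂ = {ε}, a finite language, which is regular.

Note that the bare facts "L₁ regular, L₂ non-regular" do not settle the question by themselves: the closure of regular languages under ∪, ∩, complement and difference applies only when BOTH operands are regular. With a non-regular operand the result can come out regular or non-regular depending on the specific languages, so one has to work out L₁ ∩ L₂ for this particular pair, as above.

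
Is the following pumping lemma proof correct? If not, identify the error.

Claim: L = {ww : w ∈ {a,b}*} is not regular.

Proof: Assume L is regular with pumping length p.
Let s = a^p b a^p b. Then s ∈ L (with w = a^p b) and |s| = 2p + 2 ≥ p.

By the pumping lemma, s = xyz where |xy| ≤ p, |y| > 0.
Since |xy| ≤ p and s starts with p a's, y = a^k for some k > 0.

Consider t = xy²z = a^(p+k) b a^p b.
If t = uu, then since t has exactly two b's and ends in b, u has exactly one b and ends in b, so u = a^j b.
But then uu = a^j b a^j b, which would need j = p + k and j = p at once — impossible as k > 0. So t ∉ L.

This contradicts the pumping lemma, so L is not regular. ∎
The proof is correct.

This proof is valid because:
1. s = a^p b a^p b is in L and is chosen in terms of p, so |s| ≥ p holds for every p
2. The decomposition analysis is correct: |xy| ≤ p forces y to lie inside the leading a's
3. The contradiction is valid: the argument shows a^(p+k) b a^p b cannot be split into two equal halves
4. The conclusion follows logically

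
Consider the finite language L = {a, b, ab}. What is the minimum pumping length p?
p = 3

For a finite language L, the pumping lemma holds vacuously if p > max|s| for s ∈ L.

The longest string in L = {a, b, ab} has length 2.
If p = 3, then no string s ∈ L has |s| ≥ p, so the condition is vacuously true.

The minimum pumping length is p = 3.

Why no smaller p works: for any p ≤ 2, the longest string s ∈ L has |s| = 2 ≥ p, so it would
have to be pumpable; but pumping up (i = 2, 3, ...) produces ever longer strings, which cannot all lie in the
finite language L. So the pumping property fails for every p ≤ 2.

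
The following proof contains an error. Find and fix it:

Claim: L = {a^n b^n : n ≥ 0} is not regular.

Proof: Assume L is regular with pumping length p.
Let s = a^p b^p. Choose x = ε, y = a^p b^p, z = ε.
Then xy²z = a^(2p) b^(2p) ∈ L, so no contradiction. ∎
Error: The decomposition violates |xy| ≤ p. With y = a^p b^p, |xy| = |y| = 2p > p. (The proof also miscomputes xy²z, which would be a^p b^p a^p b^p rather than a^(2p) b^(2p), and it wrongly treats one harmless decomposition as settling the matter — the prover does not get to choose the decomposition.)

Correction: The pumping lemma requires |xy| ≤ p, and the argument must handle every decomposition satisfying |xy| ≤ p, |y| ≥ 1. Since s starts with p a's, any such y consists only of a's, say y = a^k with k ≥ 1. Then xy²z = a^(p+k) b^p has unequal numbers of a's and b's, so xy²z ∉ L — the required contradiction.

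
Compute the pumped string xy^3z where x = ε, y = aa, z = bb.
aaaaaabb

Given x = '', y = 'aa', z = 'bb' and i = 3:

xy^3z = x + y·y·...·y (3 times) + z
       = '' + 'aa'^3 + 'bb'
       = '' + 'aaaaaa' + 'bb'
       = 'aaaaaabb'

The pumped string is 'aaaaaabb' with length 8.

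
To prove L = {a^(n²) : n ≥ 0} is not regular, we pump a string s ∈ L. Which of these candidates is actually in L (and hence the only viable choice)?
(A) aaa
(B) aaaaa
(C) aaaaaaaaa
(C) aaaaaaaaa

The pumping lemma is applied to a string s that lies in L, so first check membership of each option:
- (A) aaa has length 3, strictly between 1² = 1 and 2² = 4, so it is not in L ✗
- (B) aaaaa has length 5, strictly between 2² = 4 and 3² = 9, so it is not in L ✗
- (C) aaaaaaaaa has length 9 = 3², a perfect square, so it is in L ✓

Only (C) aaaaaaaaa is in L, so it is the only candidate that could play the role of s.
(In a complete proof one picks s in terms of the pumping length p so that |s| ≥ p is guaranteed; a fixed string like aaaaaaaaa illustrates the shape of such an s.)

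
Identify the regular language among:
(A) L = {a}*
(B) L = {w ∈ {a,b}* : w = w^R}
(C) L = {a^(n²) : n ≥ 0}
(A) {a}*

(A) L = {a}* is regular.

This can be recognized by a finite automaton (DFA/NFA).
Regular expressions like {a}* define regular languages.

The other choices are not regular:
- {w ∈ {a,b}* : w = w^R}: After pumping, the string is no longer symmetric
- {a^(n²) : n ≥ 0}: After pumping, length is no longer a perfect square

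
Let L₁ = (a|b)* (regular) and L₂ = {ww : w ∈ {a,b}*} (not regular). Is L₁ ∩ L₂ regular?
No — L₁ ∩ L₂ is not regular.

(a|b)* is all strings over {a,b}, so L₁ ∩ L₂ = {ww : w ∈ {a,b}*} = L₂ itself, which is not regular (pump s = a^p b a^p b).

Note that the bare facts "L₁ regular, L₂ non-regular" do not settle the question by themselves: the closure of regular languages under ∪, ∩, complement and difference applies only when BOTH operands are regular. With a non-regular operand the result can come out regular or non-regular depending on the specific languages, so one has to work out L₁ ∩ L₂ for this particular pair, as above.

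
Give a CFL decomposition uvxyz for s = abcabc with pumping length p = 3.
u='ab', v='c', x='a', y='b', z='c'

For s = abcabc with pumping length p = 3:

One valid decomposition:
- u = 'ab'
- v = 'c'
- x = 'a'
- y = 'b'
- z = 'c'

Verification:
- uvxyz = 'ab' + 'c' + 'a' + 'b' + 'c' = abcabc ✓
- |vxy| = |'cab'| = 3 ≤ 3 ✓
- |vy| = |'cb'| = 2 > 0 ✓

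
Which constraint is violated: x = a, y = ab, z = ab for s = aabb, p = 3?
Violated: xyz = s

The decomposition x = a, y = ab, z = ab for s = aabb with p = 3
violates the constraint: xyz = s

xyz = 'a' + 'ab' + 'ab' = 'aabab' ≠ 'aabb' = s. The decomposition doesn't reconstruct s.

Pumping lemma constraints:
1. xyz = s (decomposition is valid)
2. |xy| ≤ p
3. |y| > 0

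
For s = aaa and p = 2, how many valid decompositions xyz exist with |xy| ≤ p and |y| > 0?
3

For s = 'aaa' with pumping length p = 2:

Constraints: |xy| ≤ 2, |y| > 0

Valid decompositions (|xy| ≤ p, |y| ≥ 1):
  • x='', y='a', z='aa'
  • x='a', y='a', z='a'
  • x='', y='aa', z='a'

Total count: 3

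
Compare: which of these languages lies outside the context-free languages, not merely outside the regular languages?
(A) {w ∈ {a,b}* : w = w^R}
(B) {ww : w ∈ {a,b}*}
(B) {ww : w ∈ {a,b}*}

(B) {ww : w ∈ {a,b}*} requires the CFL pumping lemma.

- {w ∈ {a,b}* : w = w^R} is context-free (but not regular)
  • Can be shown non-regular with the regular pumping lemma
  • After pumping, the string is no longer symmetric

- {ww : w ∈ {a,b}*} is NOT context-free
  • Requires the CFL pumping lemma to prove
  • Cannot verify equality of two arbitrary substrings

The CFL pumping lemma is "stronger" in that it can prove non-membership
in the larger class of context-free languages.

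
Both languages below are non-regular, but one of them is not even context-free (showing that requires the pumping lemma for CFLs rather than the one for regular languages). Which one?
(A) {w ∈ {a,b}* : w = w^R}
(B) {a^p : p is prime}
(B) {a^p : p is prime}

(B) {a^p : p is prime} requires the CFL pumping lemma.

- {w ∈ {a,b}* : w = w^R} is context-free (but not regular)
  • Can be shown non-regular with the regular pumping lemma
  • After pumping, the string is no longer symmetric

- {a^p : p is prime} is NOT context-free
  • Requires the CFL pumping lemma to prove
  • The CFL pumping lemma also fails because prime gaps are unbounded

The CFL pumping lemma is "stronger" in that it can prove non-membership
in the larger class of context-free languages.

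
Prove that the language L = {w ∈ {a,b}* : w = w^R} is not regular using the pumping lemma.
Assume for contradiction that L is regular, and let p ≥ 1 be the pumping length given by the pumping lemma.
Choose s = a^p b a^p. Then s ∈ L (it reads the same in both directions) and |s| = 2p + 1 ≥ p.
By the pumping lemma, s = xyz for some x, y, z with |xy| ≤ p, |y| ≥ 1, and xy^i z ∈ L for every i ≥ 0.
Since |xy| ≤ p and the first p symbols of s are all a's, y = a^k for some k with 1 ≤ k ≤ p.

Take i = 0: xy⁰z = a^(p − k) b a^p.
Its reversal is a^p b a^(p − k). These differ because the block of a's before the unique b has length p − k in one and p in the other, and p − k ≠ p since k ≥ 1. So xy⁰z is not a palindrome, i.e. xy⁰z ∉ L.

This contradicts the pumping lemma, which requires xy^i z ∈ L for all i ≥ 0.
Hence L = {w ∈ {a,b}* : w = w^R} is not regular. ∎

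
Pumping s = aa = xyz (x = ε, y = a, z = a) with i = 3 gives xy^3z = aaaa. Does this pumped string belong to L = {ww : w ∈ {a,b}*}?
Yes

xy³z = ε · aaa · a = aaaa.
aaaa splits into halves aa · aa, which are equal, so it is in L (w = aa).
(A single pumped string landing in L is not a contradiction by itself; a non-regularity proof needs some i for which xy^i z ∉ L, for every admissible decomposition.)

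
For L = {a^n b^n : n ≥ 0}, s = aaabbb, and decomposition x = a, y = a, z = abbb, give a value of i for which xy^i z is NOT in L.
i = 2

xy²z = a · aa · abbb = aaaabbb; aaaabbb has 4 a's and 3 b's; 4 ≠ 3, so it is not in L.
(Other choices also work, e.g. i = 0, 3; only i = 1 is guaranteed to stay in L since xy¹z = s.)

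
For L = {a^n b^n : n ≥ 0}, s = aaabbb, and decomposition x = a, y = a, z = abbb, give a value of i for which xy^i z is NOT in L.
i = 2

xy²z = a · aa · abbb = aaaabbb; aaaabbb has 4 a's and 3 b's; 4 ≠ 3, so it is not in L.
(Other choices also work, e.g. i = 0, 3; only i = 1 is guaranteed to stay in L since xy¹z = s.)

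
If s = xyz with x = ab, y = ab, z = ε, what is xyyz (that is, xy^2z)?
ababab

Given x = 'ab', y = 'ab', z = '' and i = 2:

xy^2z = x + y·y·...·y (2 times) + z
       = 'ab' + 'ab'^2 + ''
       = 'ab' + 'abab' + ''
       = 'ababab'

The pumped string is 'ababab' with length 6.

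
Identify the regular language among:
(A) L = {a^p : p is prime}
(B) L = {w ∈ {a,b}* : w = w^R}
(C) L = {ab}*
(C) {ab}*

(C) L = {ab}* is regular.

This can be recognized by a finite automaton (DFA/NFA).
Regular expressions like {ab}* define regular languages.

The other choices are not regular:
- {w ∈ {a,b}* : w = w^R}: After pumping, the string is no longer symmetric
- {a^p : p is prime}: After pumping, the length becomes composite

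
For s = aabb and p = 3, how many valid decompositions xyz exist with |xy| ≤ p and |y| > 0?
6

For s = 'aabb' with pumping length p = 3:

Constraints: |xy| ≤ 3, |y| > 0

Valid decompositions (|xy| ≤ p, |y| ≥ 1):
  • x='', y='a', z='abb'
  • x='a', y='a', z='bb'
  • x='', y='aa', z='bb'
  • x='aa', y='b', z='b'
  • x='a', y='ab', z='b'
  • x='', y='aab', z='b'

Total count: 6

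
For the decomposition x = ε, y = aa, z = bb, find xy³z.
aaaaaabb

Given x = '', y = 'aa', z = 'bb' and i = 3:

xy^3z = x + y·y·...·y (3 times) + z
       = '' + 'aa'^3 + 'bb'
       = '' + 'aaaaaa' + 'bb'
       = 'aaaaaabb'

The pumped string is 'aaaaaabb' with length 8.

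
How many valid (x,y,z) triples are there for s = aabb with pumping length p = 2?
3

For s = 'aabb' with pumping length p = 2:

Constraints: |xy| ≤ 2, |y| > 0

Valid decompositions (|xy| ≤ p, |y| ≥ 1):
  • x='', y='a', z='abb'
  • x='a', y='a', z='bb'
  • x='', y='aa', z='bb'

Total count: 3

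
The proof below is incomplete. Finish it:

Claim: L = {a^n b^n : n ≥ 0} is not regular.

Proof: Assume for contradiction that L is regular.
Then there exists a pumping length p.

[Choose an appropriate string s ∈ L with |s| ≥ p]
s = a^p b^p

This string is in L (has equal a's and b's) and has length 2p ≥ p.
Any decomposition xyz with |xy| ≤ p means y consists only of a's,
so pumping will unbalance the counts.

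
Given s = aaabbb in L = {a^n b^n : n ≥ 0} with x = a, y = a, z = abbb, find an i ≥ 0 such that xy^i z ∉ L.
i = 0

xy⁰z = a · ε · abbb = aabbb; aabbb has 2 a's and 3 b's; 2 ≠ 3, so it is not in L.
(Other choices also work, e.g. i = 2, 3; only i = 1 is guaranteed to stay in L since xy¹z = s.)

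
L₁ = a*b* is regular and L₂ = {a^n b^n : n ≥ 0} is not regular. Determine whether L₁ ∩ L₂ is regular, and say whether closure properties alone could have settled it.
No — L₁ ∩ L₂ is not regular.

Every string a^n b^n already lies in a*b*, so L₁ ∩ L₂ = {a^n b^n : n ≥ 0} = L₂ itself, which is the standard non-regular language (pump s = a^p b^p).

Note that the bare facts "L₁ regular, L₂ non-regular" do not settle the question by themselves: the closure of regular languages under ∪, ∩, complement and difference applies only when BOTH operands are regular. With a non-regular operand the result can come out regular or non-regular depending on the specific languages, so one has to work out L₁ ∩ L₂ for this particular pair, as above.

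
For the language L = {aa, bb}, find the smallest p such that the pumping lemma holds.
p = 3

For a finite language L, the pumping lemma holds vacuously if p > max|s| for s ∈ L.

The longest string in L = {aa, bb} has length 2.
If p = 3, then no string s ∈ L has |s| ≥ p, so the condition is vacuously true.

The minimum pumping length is p = 3.

Why no smaller p works: for any p ≤ 2, the longest string s ∈ L has |s| = 2 ≥ p, so it would
have to be pumpable; but pumping up (i = 2, 3, ...) produces ever longer strings, which cannot all lie in the
finite language L. So the pumping property fails for every p ≤ 2.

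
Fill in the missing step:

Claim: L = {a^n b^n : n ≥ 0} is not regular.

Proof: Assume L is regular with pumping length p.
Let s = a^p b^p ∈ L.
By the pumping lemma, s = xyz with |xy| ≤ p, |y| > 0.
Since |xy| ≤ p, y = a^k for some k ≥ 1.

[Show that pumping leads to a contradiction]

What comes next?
Consider xy²z = a^(p+k) b^p.

Since k ≥ 1, we have p + k > p.
So xy²z has more a's than b's: (p+k) a's vs p b's.
This means xy²z ∉ L because a^n b^n requires equal counts.

This contradicts the pumping lemma which states xy²z ∈ L.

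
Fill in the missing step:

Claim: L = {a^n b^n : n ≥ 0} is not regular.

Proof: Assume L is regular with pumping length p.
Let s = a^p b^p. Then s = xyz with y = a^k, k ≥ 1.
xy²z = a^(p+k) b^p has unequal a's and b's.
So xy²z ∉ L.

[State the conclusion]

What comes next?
This contradicts the pumping lemma for regular languages,
which guarantees xy^i z ∈ L for all i ≥ 0.

Since our assumption that L is regular leads to a contradiction,
we conclude that L = {a^n b^n : n ≥ 0} is NOT regular. ∎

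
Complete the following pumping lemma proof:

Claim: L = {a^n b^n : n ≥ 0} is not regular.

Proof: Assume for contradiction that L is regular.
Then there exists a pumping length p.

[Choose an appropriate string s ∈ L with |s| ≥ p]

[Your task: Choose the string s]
s = a^p b^p

This string is in L (has equal a's and b's) and has length 2p ≥ p.
Any decomposition xyz with |xy| ≤ p means y consists only of a's,
so pumping will unbalance the counts.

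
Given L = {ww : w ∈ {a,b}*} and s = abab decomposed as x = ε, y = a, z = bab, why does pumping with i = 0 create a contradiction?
xy⁰z = bab ∉ L

Pumping with i = 0 replaces y = a by y⁰ = ε:
- Original: s = xyz = abab; abab splits into halves ab · ab, which are equal, so it is in L (w = ab)
- Pumped: xy⁰z = ε · ε · bab = bab
- bab has odd length 3, so it cannot be written as ww and is not in L

The pumping lemma would require xy⁰z ∈ L, so this decomposition yields a contradiction.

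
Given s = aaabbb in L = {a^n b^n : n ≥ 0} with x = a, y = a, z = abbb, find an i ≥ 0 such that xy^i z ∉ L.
i = 0

xy⁰z = a · ε · abbb = aabbb; aabbb has 2 a's and 3 b's; 2 ≠ 3, so it is not in L.
(Other choices also work, e.g. i = 2, 3; only i = 1 is guaranteed to stay in L since xy¹z = s.)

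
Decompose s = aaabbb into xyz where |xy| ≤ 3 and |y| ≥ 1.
x = 'aa', y = 'a', z = 'bbb'

For s = aaabbb and p = 3, one valid decomposition is:
- x = 'aa' (length 2)
- y = 'a' (length 1)
- z = 'bbb' (length 3)

Verification:
- xyz = 'aa' + 'a' + 'bbb' = aaabbb ✓
- |xy| = 3 ≤ 3 ✓
- |y| = 1 > 0 ✓

All pumping lemma constraints are satisfied.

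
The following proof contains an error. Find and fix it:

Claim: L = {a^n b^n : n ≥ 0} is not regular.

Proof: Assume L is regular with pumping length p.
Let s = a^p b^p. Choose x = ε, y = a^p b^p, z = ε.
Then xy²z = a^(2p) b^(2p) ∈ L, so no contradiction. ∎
Error: The decomposition violates |xy| ≤ p. With y = a^p b^p, |xy| = |y| = 2p > p. (The proof also miscomputes xy²z, which would be a^p b^p a^p b^p rather than a^(2p) b^(2p), and it wrongly treats one harmless decomposition as settling the matter — the prover does not get to choose the decomposition.)

Correction: The pumping lemma requires |xy| ≤ p, and the argument must handle every decomposition satisfying |xy| ≤ p, |y| ≥ 1. Since s starts with p a's, any such y consists only of a's, say y = a^k with k ≥ 1. Then xy²z = a^(p+k) b^p has unequal numbers of a's and b's, so xy²z ∉ L — the required contradiction.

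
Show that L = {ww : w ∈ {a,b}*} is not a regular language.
Assume for contradiction that L is regular, and let p ≥ 1 be the pumping length given by the pumping lemma.
Choose s = a^p b a^p b. Then s ∈ L (take w = a^p b) and |s| = 2p + 2 ≥ p.
By the pumping lemma, s = xyz for some x, y, z with |xy| ≤ p, |y| ≥ 1, and xy^i z ∈ L for every i ≥ 0.
Since |xy| ≤ p and the first p symbols of s are all a's, y = a^k for some k with 1 ≤ k ≤ p.

Take i = 2: t = xy²z = a^(p + k) b a^p b.
Suppose t = uu for some string u. The string t contains exactly two b's and ends in b, so u contains exactly one b and ends in b; hence u = a^j b for some j, and uu = a^j b a^j b. Comparing with t = a^(p + k) b a^p b forces j = p + k (first block) and j = p (second block), which is impossible since k ≥ 1. So t ∉ L.

This contradicts the pumping lemma, which requires xy^i z ∈ L for all i ≥ 0.
Hence L = {ww : w ∈ {a,b}*} is not regular. ∎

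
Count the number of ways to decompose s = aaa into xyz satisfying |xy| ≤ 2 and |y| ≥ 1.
3

For s = 'aaa' with pumping length p = 2:

Constraints: |xy| ≤ 2, |y| > 0

Valid decompositions (|xy| ≤ p, |y| ≥ 1):
  • x='', y='a', z='aa'
  • x='a', y='a', z='a'
  • x='', y='aa', z='a'

Total count: 3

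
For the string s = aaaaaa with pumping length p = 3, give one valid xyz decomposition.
x = '', y = 'a', z = 'aaaaa'

For s = aaaaaa and p = 3, one valid decomposition is:
- x = '' (length 0)
- y = 'a' (length 1)
- z = 'aaaaa' (length 5)

Verification:
- xyz = '' + 'a' + 'aaaaa' = aaaaaa ✓
- |xy| = 1 ≤ 3 ✓
- |y| = 1 > 0 ✓

All pumping lemma constraints are satisfied.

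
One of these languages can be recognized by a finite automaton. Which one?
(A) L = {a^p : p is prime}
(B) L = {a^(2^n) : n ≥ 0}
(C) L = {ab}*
(C) {ab}*

(C) L = {ab}* is regular.

This can be recognized by a finite automaton (DFA/NFA).
Regular expressions like {ab}* define regular languages.

The other choices are not regular:
- {a^p : p is prime}: After pumping, the length becomes composite
- {a^(2^n) : n ≥ 0}: After pumping, length is no longer a power of 2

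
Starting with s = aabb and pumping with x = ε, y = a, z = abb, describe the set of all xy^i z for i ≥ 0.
{xy^i z : i ≥ 0} = {a^(i+1) b^2 : i ≥ 0} = {abb, aabb, aaabb, ...}

With x = ε, y = a, z = abb: Starting with aabb and pumping the first 'a' (z = abb keeps the second 'a'), we get strings with i+1 a's followed by 2 b's for i = 0, 1, 2, ...; note bb is not produced because z always contributes one a.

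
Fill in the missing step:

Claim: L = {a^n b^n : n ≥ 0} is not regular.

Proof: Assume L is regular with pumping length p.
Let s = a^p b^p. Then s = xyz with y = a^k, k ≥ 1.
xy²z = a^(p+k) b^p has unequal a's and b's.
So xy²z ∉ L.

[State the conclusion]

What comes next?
This contradicts the pumping lemma for regular languages,
which guarantees xy^i z ∈ L for all i ≥ 0.

Since our assumption that L is regular leads to a contradiction,
we conclude that L = {a^n b^n : n ≥ 0} is NOT regular. ∎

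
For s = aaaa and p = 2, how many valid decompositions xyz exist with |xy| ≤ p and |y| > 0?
3

For s = 'aaaa' with pumping length p = 2:

Constraints: |xy| ≤ 2, |y| > 0

Valid decompositions (|xy| ≤ p, |y| ≥ 1):
  • x='', y='a', z='aaa'
  • x='a', y='a', z='aa'
  • x='', y='aa', z='aa'

Total count: 3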